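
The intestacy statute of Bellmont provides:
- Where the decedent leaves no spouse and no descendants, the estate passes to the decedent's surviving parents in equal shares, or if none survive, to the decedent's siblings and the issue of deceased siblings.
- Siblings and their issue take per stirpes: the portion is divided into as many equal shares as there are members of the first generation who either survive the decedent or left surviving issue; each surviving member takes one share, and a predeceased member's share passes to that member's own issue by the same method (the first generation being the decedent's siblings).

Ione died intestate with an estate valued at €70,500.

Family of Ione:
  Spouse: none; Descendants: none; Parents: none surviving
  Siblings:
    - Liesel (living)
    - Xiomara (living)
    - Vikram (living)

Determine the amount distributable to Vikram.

Vikram receives €23,500.

The entire €70,500 passes to the siblings and their issue.
That amount (€70,500) is divided into 3 shares of €23,500: Liesel, Xiomara, and Vikram each take €23,500.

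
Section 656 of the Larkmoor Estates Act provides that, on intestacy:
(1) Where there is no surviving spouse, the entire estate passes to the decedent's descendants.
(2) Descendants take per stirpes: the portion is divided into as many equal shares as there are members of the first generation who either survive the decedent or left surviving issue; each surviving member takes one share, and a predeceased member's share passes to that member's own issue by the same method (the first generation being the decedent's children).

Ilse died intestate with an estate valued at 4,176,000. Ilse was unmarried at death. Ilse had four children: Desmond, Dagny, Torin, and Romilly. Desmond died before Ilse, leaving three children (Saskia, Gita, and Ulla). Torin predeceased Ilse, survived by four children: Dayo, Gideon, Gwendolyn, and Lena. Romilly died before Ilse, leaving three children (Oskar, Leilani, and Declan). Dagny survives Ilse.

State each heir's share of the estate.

The entire 4,176,000 passes to the descendants.
That amount (4,176,000) is divided into 4 shares of 1,044,000: Dagny takes 1,044,000; Desmond's 1,044,000 share passes to Desmond's issue; Torin's 1,044,000 share passes to Torin's issue; Romilly's 1,044,000 share passes to Romilly's issue.
Desmond's share (1,044,000) is divided into 3 shares of 348,000: Saskia, Gita, and Ulla each take 348,000.
Torin's share (1,044,000) is divided into 4 shares of 261,000: Dayo, Gideon, Gwendolyn, and Lena each take 261,000.
Romilly's share (1,044,000) is divided into 3 shares of 348,000: Oskar, Leilani, and Declan each take 348,000.

Saskia: 348,000; Gita: 348,000; Ulla: 348,000; Dagny: 1,044,000; Dayo: 261,000; Gideon: 261,000; Gwendolyn: 261,000; Lena: 261,000; Oskar: 348,000; Leilani: 348,000; Declan: 348,000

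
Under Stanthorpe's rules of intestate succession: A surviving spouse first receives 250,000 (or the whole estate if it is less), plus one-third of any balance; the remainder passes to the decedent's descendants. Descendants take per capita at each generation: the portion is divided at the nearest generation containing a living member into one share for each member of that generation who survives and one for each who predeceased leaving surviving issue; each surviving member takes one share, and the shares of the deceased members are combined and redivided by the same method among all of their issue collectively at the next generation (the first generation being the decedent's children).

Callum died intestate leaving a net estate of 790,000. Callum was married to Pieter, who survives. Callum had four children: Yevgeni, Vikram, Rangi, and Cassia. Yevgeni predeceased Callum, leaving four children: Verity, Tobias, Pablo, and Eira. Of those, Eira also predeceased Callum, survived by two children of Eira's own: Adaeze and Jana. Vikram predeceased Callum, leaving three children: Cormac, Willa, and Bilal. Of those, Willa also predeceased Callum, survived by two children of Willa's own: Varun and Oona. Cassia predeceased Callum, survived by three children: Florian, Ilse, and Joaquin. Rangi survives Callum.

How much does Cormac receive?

Cormac receives 27,000.

Pieter first takes 250,000, leaving a balance of 540,000. Pieter then takes one-third of the balance (180,000), for a total of 430,000. The remaining 360,000 passes to the descendants.
The descendants' portion (360,000) is divided at the children's generation into 4 shares of 90,000. Rangi takes 90,000. The 3 shares of the deceased (Yevgeni, Vikram, and Cassia) are combined into a pool of 270,000.
That pool (270,000) is divided at the grandchildren's generation into 10 shares of 27,000. Verity, Tobias, Pablo, Cormac, Bilal, Florian, Ilse, and Joaquin each take 27,000. The 2 shares of the deceased (Eira and Willa) are combined into a pool of 54,000.
That pool (54,000) is divided at the great-grandchildren's generation equally among Adaeze, Jana, Varun, and Oona: 13,500 each.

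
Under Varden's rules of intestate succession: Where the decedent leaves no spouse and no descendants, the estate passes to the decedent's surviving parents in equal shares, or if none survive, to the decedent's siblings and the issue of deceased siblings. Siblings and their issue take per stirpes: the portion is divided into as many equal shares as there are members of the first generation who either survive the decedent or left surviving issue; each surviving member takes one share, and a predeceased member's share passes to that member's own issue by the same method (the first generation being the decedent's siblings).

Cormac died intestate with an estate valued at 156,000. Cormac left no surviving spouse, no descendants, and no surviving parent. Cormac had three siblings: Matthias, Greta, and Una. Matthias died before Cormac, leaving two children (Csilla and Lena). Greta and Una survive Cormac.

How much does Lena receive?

Lena receives 26,000.

The entire 156,000 passes to the siblings and their issue.
That amount (156,000) is divided into 3 shares of 52,000: Greta and Una each take 52,000; Matthias's 52,000 share passes to Matthias's issue.
Matthias's share (52,000) is divided into 2 shares of 26,000: Csilla and Lena each take 26,000.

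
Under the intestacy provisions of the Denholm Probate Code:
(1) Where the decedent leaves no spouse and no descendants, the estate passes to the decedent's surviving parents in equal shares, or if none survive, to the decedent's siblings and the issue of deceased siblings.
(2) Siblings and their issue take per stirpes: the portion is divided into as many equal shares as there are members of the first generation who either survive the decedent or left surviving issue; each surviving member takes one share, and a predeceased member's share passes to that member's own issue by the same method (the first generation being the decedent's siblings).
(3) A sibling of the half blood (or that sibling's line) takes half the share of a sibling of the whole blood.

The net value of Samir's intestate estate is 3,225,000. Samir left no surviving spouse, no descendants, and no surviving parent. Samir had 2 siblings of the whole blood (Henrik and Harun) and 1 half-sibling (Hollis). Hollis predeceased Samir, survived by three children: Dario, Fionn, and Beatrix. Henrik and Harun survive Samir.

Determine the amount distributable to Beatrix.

The entire 3,225,000 passes to the siblings and their issue.
Counting each half-blood sibling's line as half a unit, there are 5/2 units in 3,225,000, so one unit is 1,290,000. Whole-blood lines (Henrik and Harun) take 1,290,000 each; half-blood lines (Hollis) take 645,000 each.
Hollis's share (645,000) is divided into 3 shares of 215,000: Dario, Fionn, and Beatrix each take 215,000.

Beatrix receives 215,000.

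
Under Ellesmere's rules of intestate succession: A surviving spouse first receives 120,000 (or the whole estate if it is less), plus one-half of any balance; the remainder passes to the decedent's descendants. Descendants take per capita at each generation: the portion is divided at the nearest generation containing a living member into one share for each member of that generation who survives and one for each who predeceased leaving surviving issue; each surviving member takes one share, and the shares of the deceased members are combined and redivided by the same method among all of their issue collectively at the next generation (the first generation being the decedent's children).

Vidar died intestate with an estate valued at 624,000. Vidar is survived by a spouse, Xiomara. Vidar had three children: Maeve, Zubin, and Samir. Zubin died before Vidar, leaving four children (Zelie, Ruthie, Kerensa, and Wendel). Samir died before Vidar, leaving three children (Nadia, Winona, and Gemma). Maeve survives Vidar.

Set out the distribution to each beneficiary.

Xiomara: 372,000; Maeve: 84,000; Zelie: 24,000; Ruthie: 24,000; Kerensa: 24,000; Wendel: 24,000; Nadia: 24,000; Winona: 24,000; Gemma: 24,000

Xiomara first takes 120,000, leaving a balance of 504,000. Xiomara then takes one-half of the balance (252,000), for a total of 372,000. The remaining 252,000 passes to the descendants.
The descendants' portion (252,000) is divided at the children's generation into 3 shares of 84,000. Maeve takes 84,000. The 2 shares of the deceased (Zubin and Samir) are combined into a pool of 168,000.
That pool (168,000) is divided at the grandchildren's generation equally among Zelie, Ruthie, Kerensa, Wendel, Nadia, Winona, and Gemma: 24,000 each.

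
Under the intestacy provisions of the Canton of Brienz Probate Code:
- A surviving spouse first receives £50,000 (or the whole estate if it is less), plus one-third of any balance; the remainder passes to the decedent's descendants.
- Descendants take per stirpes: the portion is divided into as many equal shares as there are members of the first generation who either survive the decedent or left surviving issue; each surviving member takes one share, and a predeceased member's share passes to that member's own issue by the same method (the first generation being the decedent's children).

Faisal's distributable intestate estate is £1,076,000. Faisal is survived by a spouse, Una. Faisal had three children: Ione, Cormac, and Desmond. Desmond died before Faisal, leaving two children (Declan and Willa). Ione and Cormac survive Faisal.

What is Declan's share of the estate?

Declan receives £114,000.

Una first takes £50,000, leaving a balance of £1,026,000. Una then takes one-third of the balance (£342,000), for a total of £392,000. The remaining £684,000 passes to the descendants.
The descendants' portion (£684,000) is divided into 3 shares of £228,000: Ione and Cormac each take £228,000; Desmond's £228,000 share passes to Desmond's issue.
Desmond's share (£228,000) is divided into 2 shares of £114,000: Declan and Willa each take £114,000.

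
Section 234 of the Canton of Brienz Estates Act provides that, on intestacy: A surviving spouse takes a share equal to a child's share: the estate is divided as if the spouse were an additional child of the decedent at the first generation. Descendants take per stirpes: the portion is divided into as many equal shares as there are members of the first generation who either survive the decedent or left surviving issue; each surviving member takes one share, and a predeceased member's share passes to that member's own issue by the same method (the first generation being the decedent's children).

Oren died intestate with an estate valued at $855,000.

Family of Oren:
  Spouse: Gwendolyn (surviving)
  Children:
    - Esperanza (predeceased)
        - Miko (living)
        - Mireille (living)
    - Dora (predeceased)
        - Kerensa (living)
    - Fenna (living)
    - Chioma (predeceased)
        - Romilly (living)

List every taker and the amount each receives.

The spouse counts as an additional share at the children's level, so there are 5 primary shares of $171,000. Gwendolyn takes one such share ($171,000).
The children's combined portion ($684,000) is divided into 4 shares of $171,000: Fenna takes $171,000; Esperanza's $171,000 share passes to Esperanza's issue; Dora's $171,000 share passes to Dora's issue; Chioma's $171,000 share passes to Chioma's issue.
Esperanza's share ($171,000) is divided into 2 shares of $85,500: Miko and Mireille each take $85,500.
Dora's share ($171,000) passes entirely to Kerensa.
Chioma's share ($171,000) passes entirely to Romilly.

Gwendolyn: $171,000; Miko: $85,500; Mireille: $85,500; Kerensa: $171,000; Fenna: $171,000; Romilly: $171,000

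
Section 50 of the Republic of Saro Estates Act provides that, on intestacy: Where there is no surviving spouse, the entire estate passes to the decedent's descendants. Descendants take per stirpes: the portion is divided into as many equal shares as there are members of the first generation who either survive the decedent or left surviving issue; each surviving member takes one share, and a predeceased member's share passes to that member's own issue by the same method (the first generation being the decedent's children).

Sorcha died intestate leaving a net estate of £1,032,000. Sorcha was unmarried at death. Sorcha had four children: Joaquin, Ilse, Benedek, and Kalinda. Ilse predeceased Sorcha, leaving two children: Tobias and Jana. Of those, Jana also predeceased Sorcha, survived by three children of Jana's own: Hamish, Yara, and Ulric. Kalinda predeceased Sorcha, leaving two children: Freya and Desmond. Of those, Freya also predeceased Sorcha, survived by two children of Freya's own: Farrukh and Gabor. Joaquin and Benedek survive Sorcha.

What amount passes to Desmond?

Desmond receives £129,000.

The entire £1,032,000 passes to the descendants.
That amount (£1,032,000) is divided into 4 shares of £258,000: Joaquin and Benedek each take £258,000; Ilse's £258,000 share passes to Ilse's issue; Kalinda's £258,000 share passes to Kalinda's issue.
Ilse's share (£258,000) is divided into 2 shares of £129,000: Tobias takes £129,000; Jana's £129,000 share passes to Jana's issue.
Jana's share (£129,000) is divided into 3 shares of £43,000: Hamish, Yara, and Ulric each take £43,000.
Kalinda's share (£258,000) is divided into 2 shares of £129,000: Desmond takes £129,000; Freya's £129,000 share passes to Freya's issue.
Freya's share (£129,000) is divided into 2 shares of £64,500: Farrukh and Gabor each take £64,500.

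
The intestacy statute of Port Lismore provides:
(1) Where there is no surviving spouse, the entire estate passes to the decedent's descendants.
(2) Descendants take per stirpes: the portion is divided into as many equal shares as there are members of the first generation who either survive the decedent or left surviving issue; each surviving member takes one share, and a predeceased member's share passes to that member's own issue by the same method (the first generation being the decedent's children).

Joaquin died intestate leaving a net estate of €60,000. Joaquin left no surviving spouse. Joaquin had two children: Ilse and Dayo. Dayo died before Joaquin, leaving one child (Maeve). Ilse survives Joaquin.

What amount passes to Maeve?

The entire €60,000 passes to the descendants.
That amount (€60,000) is divided into 2 shares of €30,000: Ilse takes €30,000; Dayo's €30,000 share passes to Dayo's issue.
Dayo's share (€30,000) passes entirely to Maeve.

Maeve receives €30,000.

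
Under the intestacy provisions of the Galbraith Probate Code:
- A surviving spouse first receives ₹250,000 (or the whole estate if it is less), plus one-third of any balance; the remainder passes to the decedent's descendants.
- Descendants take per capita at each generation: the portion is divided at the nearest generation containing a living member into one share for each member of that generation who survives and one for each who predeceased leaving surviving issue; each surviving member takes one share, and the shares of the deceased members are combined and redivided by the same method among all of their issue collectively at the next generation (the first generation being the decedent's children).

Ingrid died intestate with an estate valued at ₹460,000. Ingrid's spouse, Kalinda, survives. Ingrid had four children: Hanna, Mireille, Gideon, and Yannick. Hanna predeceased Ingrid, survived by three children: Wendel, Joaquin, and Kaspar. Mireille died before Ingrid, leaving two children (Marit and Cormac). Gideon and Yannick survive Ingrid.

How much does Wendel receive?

Wendel receives ₹14,000.

Kalinda first takes ₹250,000, leaving a balance of ₹210,000. Kalinda then takes one-third of the balance (₹70,000), for a total of ₹320,000. The remaining ₹140,000 passes to the descendants.
The descendants' portion (₹140,000) is divided at the children's generation into 4 shares of ₹35,000. Gideon and Yannick each take ₹35,000. The 2 shares of the deceased (Hanna and Mireille) are combined into a pool of ₹70,000.
That pool (₹70,000) is divided at the grandchildren's generation equally among Wendel, Joaquin, Kaspar, Marit, and Cormac: ₹14,000 each.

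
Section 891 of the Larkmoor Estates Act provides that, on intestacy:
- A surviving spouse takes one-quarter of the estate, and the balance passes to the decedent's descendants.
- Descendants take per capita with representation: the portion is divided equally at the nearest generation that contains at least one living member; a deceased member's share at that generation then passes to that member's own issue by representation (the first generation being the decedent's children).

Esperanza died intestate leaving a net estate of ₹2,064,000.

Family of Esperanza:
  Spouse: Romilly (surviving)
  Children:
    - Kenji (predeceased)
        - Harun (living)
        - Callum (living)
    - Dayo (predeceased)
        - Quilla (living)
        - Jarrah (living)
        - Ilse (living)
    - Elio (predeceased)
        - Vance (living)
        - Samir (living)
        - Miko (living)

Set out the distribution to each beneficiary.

Romilly: ₹516,000; Harun: ₹193,500; Callum: ₹193,500; Quilla: ₹193,500; Jarrah: ₹193,500; Ilse: ₹193,500; Vance: ₹193,500; Samir: ₹193,500; Miko: ₹193,500

Romilly takes one-quarter of ₹2,064,000 = ₹516,000. The remaining ₹1,548,000 passes to the descendants.
No child survives, so the initial division is made at the grandchildren's generation.
The descendants' portion (₹1,548,000) is divided into 8 shares of ₹193,500: Harun, Callum, Quilla, Jarrah, Ilse, Vance, Samir, and Miko each take ₹193,500.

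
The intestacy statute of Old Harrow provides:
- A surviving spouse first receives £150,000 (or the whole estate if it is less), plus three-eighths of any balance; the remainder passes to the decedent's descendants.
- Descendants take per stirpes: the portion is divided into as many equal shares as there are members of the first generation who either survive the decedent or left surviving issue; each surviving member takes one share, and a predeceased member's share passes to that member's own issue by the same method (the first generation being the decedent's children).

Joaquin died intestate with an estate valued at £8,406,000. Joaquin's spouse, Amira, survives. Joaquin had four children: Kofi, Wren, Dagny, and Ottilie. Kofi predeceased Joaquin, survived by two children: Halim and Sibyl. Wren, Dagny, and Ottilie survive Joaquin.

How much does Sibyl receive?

Amira first takes £150,000, leaving a balance of £8,256,000. Amira then takes three-eighths of the balance (£3,096,000), for a total of £3,246,000. The remaining £5,160,000 passes to the descendants.
The descendants' portion (£5,160,000) is divided into 4 shares of £1,290,000: Wren, Dagny, and Ottilie each take £1,290,000; Kofi's £1,290,000 share passes to Kofi's issue.
Kofi's share (£1,290,000) is divided into 2 shares of £645,000: Halim and Sibyl each take £645,000.

Sibyl receives £645,000.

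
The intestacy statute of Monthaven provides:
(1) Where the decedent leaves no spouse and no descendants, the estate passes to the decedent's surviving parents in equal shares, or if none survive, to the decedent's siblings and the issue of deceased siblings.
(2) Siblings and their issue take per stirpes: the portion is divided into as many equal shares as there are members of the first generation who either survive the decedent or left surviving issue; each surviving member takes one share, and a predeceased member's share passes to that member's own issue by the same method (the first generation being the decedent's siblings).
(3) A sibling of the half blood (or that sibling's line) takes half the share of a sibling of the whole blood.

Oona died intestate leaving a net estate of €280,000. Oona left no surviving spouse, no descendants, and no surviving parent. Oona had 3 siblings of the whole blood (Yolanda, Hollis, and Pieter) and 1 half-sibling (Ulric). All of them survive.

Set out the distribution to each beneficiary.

The entire €280,000 passes to the siblings and their issue.
Counting each half-blood sibling's line as half a unit, there are 7/2 units in €280,000, so one unit is €80,000. Whole-blood lines (Yolanda, Hollis, and Pieter) take €80,000 each; half-blood lines (Ulric) take €40,000 each.

Yolanda: €80,000; Hollis: €80,000; Ulric: €40,000; Pieter: €80,000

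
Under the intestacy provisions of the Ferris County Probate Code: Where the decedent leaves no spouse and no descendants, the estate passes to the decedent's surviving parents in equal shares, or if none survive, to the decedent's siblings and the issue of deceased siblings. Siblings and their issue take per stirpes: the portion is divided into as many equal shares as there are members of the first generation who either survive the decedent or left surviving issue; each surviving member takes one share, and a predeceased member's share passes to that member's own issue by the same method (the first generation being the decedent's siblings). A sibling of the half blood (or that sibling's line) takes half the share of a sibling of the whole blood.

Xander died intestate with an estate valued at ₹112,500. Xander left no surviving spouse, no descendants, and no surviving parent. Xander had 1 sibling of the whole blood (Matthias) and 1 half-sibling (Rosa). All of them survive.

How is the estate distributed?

The entire ₹112,500 passes to the siblings and their issue.
Counting each half-blood sibling's line as half a unit, there are 3/2 units in ₹112,500, so one unit is ₹75,000. Whole-blood lines (Matthias) take ₹75,000 each; half-blood lines (Rosa) take ₹37,500 each.

Rosa: ₹37,500; Matthias: ₹75,000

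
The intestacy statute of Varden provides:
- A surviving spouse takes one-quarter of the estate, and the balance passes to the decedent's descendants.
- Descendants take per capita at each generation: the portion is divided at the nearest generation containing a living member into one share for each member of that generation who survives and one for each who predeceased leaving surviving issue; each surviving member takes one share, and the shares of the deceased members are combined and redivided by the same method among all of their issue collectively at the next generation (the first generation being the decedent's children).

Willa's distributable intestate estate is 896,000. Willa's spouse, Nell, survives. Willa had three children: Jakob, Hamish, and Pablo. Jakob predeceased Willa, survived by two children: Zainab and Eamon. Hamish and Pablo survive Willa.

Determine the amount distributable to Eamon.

Eamon receives 112,000.

Nell takes one-quarter of 896,000 = 224,000. The remaining 672,000 passes to the descendants.
The descendants' portion (672,000) is divided at the children's generation into 3 shares of 224,000. Hamish and Pablo each take 224,000. The remaining share for the deceased Jakob (224,000) is carried to the next generation.
That pool (224,000) is divided at the grandchildren's generation equally among Zainab and Eamon: 112,000 each.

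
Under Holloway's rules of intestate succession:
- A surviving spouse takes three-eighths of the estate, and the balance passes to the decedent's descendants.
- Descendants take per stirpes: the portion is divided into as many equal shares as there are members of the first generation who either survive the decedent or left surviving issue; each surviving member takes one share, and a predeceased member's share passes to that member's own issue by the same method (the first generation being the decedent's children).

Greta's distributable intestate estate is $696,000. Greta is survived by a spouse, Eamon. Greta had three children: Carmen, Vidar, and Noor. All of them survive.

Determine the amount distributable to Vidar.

Vidar receives $145,000.

Eamon takes three-eighths of $696,000 = $261,000. The remaining $435,000 passes to the descendants.
The descendants' portion ($435,000) is divided into 3 shares of $145,000: Carmen, Vidar, and Noor each take $145,000.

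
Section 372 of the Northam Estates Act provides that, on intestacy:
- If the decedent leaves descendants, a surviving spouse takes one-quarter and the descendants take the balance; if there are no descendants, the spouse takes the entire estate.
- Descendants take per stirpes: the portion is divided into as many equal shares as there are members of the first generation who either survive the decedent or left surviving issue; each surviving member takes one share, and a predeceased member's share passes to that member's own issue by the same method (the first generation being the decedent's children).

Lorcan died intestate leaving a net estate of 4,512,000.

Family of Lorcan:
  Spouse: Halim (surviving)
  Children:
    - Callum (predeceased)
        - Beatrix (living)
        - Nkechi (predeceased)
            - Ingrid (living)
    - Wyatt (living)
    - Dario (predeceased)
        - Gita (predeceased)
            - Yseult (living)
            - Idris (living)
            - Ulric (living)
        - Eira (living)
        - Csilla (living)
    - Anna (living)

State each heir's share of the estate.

Halim takes one-quarter of 4,512,000 = 1,128,000. The remaining 3,384,000 passes to the descendants.
The descendants' portion (3,384,000) is divided into 4 shares of 846,000: Wyatt and Anna each take 846,000; Callum's 846,000 share passes to Callum's issue; Dario's 846,000 share passes to Dario's issue.
Callum's share (846,000) is divided into 2 shares of 423,000: Beatrix takes 423,000; Nkechi's 423,000 share passes to Nkechi's issue.
Nkechi's share (423,000) passes entirely to Ingrid.
Dario's share (846,000) is divided into 3 shares of 282,000: Eira and Csilla each take 282,000; Gita's 282,000 share passes to Gita's issue.
Gita's share (282,000) is divided into 3 shares of 94,000: Yseult, Idris, and Ulric each take 94,000.

Halim: 1,128,000; Beatrix: 423,000; Ingrid: 423,000; Wyatt: 846,000; Yseult: 94,000; Idris: 94,000; Ulric: 94,000; Eira: 282,000; Csilla: 282,000; Anna: 846,000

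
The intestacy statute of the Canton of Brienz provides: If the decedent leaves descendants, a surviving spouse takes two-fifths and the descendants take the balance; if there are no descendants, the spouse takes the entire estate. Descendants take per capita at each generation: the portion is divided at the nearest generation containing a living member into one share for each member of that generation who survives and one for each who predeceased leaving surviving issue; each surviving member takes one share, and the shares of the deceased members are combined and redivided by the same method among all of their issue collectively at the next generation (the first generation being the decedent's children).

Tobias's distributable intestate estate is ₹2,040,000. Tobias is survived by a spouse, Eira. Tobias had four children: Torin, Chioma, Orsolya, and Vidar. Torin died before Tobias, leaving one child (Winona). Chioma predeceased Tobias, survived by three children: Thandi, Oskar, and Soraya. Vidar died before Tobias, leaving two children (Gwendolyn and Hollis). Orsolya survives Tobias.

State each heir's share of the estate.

Eira: ₹816,000; Winona: ₹153,000; Thandi: ₹153,000; Oskar: ₹153,000; Soraya: ₹153,000; Orsolya: ₹306,000; Gwendolyn: ₹153,000; Hollis: ₹153,000

Eira takes two-fifths of ₹2,040,000 = ₹816,000. The remaining ₹1,224,000 passes to the descendants.
The descendants' portion (₹1,224,000) is divided at the children's generation into 4 shares of ₹306,000. Orsolya takes ₹306,000. The 3 shares of the deceased (Torin, Chioma, and Vidar) are combined into a pool of ₹918,000.
That pool (₹918,000) is divided at the grandchildren's generation equally among Winona, Thandi, Oskar, Soraya, Gwendolyn, and Hollis: ₹153,000 each.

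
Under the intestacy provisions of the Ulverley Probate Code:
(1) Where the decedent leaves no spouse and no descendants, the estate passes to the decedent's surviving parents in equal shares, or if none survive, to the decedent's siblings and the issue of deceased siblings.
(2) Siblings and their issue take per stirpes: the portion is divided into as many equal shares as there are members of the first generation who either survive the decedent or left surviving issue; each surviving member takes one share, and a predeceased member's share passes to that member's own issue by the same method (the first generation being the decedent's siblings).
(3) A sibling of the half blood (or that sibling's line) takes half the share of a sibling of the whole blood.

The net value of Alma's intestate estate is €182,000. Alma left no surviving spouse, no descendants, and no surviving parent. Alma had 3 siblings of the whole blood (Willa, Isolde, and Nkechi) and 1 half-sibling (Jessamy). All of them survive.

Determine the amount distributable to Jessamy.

Jessamy receives €26,000.

The entire €182,000 passes to the siblings and their issue.
Counting each half-blood sibling's line as half a unit, there are 7/2 units in €182,000, so one unit is €52,000. Whole-blood lines (Willa, Isolde, and Nkechi) take €52,000 each; half-blood lines (Jessamy) take €26,000 each.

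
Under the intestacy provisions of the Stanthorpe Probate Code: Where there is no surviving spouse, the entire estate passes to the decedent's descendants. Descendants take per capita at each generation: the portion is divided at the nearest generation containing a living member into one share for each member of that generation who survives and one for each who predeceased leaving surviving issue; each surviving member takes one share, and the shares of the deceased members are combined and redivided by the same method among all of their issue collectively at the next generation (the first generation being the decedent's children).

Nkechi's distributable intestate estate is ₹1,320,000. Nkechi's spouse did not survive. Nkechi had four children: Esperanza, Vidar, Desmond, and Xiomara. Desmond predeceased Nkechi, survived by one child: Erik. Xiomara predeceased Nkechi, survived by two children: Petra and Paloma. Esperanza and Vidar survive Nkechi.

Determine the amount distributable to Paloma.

Paloma receives ₹220,000.

The entire ₹1,320,000 passes to the descendants.
That amount (₹1,320,000) is divided at the children's generation into 4 shares of ₹330,000. Esperanza and Vidar each take ₹330,000. The 2 shares of the deceased (Desmond and Xiomara) are combined into a pool of ₹660,000.
That pool (₹660,000) is divided at the grandchildren's generation equally among Erik, Petra, and Paloma: ₹220,000 each.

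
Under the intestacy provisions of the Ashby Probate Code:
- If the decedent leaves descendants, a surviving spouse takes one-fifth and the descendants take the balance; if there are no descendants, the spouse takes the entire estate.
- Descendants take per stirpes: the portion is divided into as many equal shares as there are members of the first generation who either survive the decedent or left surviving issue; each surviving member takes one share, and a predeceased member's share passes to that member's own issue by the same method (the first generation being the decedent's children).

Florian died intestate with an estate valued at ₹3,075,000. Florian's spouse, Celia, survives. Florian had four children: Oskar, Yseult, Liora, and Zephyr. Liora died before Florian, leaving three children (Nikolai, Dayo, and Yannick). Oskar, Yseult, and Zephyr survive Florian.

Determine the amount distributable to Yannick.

Yannick receives ₹205,000.

Celia takes one-fifth of ₹3,075,000 = ₹615,000. The remaining ₹2,460,000 passes to the descendants.
The descendants' portion (₹2,460,000) is divided into 4 shares of ₹615,000: Oskar, Yseult, and Zephyr each take ₹615,000; Liora's ₹615,000 share passes to Liora's issue.
Liora's share (₹615,000) is divided into 3 shares of ₹205,000: Nikolai, Dayo, and Yannick each take ₹205,000.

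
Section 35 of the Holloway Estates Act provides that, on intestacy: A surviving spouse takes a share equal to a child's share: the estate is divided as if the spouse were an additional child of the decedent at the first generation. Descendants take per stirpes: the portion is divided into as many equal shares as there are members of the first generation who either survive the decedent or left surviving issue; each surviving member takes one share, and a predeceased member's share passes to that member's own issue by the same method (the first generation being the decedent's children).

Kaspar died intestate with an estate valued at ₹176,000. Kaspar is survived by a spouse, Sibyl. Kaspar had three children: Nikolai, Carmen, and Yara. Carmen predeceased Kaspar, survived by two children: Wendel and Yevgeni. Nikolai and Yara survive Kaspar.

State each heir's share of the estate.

Sibyl: ₹44,000; Nikolai: ₹44,000; Wendel: ₹22,000; Yevgeni: ₹22,000; Yara: ₹44,000

The spouse counts as an additional share at the children's level, so there are 4 primary shares of ₹44,000. Sibyl takes one such share (₹44,000).
The children's combined portion (₹132,000) is divided into 3 shares of ₹44,000: Nikolai and Yara each take ₹44,000; Carmen's ₹44,000 share passes to Carmen's issue.
Carmen's share (₹44,000) is divided into 2 shares of ₹22,000: Wendel and Yevgeni each take ₹22,000.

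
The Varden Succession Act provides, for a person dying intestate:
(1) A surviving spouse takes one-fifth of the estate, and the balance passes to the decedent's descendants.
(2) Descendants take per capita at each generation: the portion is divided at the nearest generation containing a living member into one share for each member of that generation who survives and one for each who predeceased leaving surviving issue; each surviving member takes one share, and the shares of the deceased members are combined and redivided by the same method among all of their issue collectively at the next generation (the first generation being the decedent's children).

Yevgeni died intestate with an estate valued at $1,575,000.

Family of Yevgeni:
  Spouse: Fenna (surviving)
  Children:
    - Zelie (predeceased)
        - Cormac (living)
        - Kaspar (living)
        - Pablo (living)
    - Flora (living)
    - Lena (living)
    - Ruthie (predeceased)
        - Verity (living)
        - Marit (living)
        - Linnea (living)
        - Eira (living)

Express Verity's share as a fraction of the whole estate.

Verity receives 2/35 of the estate.

Fenna takes one-fifth of $1,575,000 = $315,000. The remaining $1,260,000 passes to the descendants.
The descendants' portion ($1,260,000) is divided at the children's generation into 4 shares of $315,000. Flora and Lena each take $315,000. The 2 shares of the deceased (Zelie and Ruthie) are combined into a pool of $630,000.
That pool ($630,000) is divided at the grandchildren's generation equally among Cormac, Kaspar, Pablo, Verity, Marit, Linnea, and Eira: $90,000 each.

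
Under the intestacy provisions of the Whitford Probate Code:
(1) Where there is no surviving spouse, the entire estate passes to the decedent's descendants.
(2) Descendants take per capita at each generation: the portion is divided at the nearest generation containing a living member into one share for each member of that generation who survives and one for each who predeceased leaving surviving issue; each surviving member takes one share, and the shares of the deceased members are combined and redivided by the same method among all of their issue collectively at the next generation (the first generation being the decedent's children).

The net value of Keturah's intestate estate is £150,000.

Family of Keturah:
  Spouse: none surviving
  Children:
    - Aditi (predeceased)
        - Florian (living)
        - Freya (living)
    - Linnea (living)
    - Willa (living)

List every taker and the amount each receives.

Florian: £25,000; Freya: £25,000; Linnea: £50,000; Willa: £50,000

The entire £150,000 passes to the descendants.
That amount (£150,000) is divided at the children's generation into 3 shares of £50,000. Linnea and Willa each take £50,000. The remaining share for the deceased Aditi (£50,000) is carried to the next generation.
That pool (£50,000) is divided at the grandchildren's generation equally among Florian and Freya: £25,000 each.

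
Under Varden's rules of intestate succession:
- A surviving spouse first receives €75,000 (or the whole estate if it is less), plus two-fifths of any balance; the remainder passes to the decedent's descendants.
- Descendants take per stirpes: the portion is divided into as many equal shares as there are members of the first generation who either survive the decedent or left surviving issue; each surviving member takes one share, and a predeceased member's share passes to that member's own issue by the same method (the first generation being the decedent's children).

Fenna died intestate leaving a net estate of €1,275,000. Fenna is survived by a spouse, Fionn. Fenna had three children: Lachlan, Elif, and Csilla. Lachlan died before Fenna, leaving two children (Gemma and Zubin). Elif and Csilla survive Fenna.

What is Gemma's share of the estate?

Gemma receives €120,000.

Fionn first takes €75,000, leaving a balance of €1,200,000. Fionn then takes two-fifths of the balance (€480,000), for a total of €555,000. The remaining €720,000 passes to the descendants.
The descendants' portion (€720,000) is divided into 3 shares of €240,000: Elif and Csilla each take €240,000; Lachlan's €240,000 share passes to Lachlan's issue.
Lachlan's share (€240,000) is divided into 2 shares of €120,000: Gemma and Zubin each take €120,000.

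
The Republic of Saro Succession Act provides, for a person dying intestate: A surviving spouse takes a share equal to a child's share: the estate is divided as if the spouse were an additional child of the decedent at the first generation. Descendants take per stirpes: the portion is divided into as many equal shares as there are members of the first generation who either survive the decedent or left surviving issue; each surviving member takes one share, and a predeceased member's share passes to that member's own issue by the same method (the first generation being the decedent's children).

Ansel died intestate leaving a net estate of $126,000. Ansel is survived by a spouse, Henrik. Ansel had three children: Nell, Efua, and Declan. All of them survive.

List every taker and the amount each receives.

Henrik: $31,500; Nell: $31,500; Efua: $31,500; Declan: $31,500

The spouse counts as an additional share at the children's level, so there are 4 primary shares of $31,500. Henrik takes one such share ($31,500).
The children's combined portion ($94,500) is divided into 3 shares of $31,500: Nell, Efua, and Declan each take $31,500.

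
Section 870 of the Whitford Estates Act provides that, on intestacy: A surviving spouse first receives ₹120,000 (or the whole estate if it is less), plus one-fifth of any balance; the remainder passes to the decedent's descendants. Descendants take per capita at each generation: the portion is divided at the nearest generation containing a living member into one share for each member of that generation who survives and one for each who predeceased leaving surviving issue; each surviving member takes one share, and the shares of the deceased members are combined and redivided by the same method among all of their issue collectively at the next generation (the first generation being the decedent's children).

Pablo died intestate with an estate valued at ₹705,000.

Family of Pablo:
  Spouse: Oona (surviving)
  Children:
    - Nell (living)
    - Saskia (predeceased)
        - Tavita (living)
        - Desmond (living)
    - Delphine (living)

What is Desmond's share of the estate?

Oona first takes ₹120,000, leaving a balance of ₹585,000. Oona then takes one-fifth of the balance (₹117,000), for a total of ₹237,000. The remaining ₹468,000 passes to the descendants.
The descendants' portion (₹468,000) is divided at the children's generation into 3 shares of ₹156,000. Nell and Delphine each take ₹156,000. The remaining share for the deceased Saskia (₹156,000) is carried to the next generation.
That pool (₹156,000) is divided at the grandchildren's generation equally among Tavita and Desmond: ₹78,000 each.

Desmond receives ₹78,000.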